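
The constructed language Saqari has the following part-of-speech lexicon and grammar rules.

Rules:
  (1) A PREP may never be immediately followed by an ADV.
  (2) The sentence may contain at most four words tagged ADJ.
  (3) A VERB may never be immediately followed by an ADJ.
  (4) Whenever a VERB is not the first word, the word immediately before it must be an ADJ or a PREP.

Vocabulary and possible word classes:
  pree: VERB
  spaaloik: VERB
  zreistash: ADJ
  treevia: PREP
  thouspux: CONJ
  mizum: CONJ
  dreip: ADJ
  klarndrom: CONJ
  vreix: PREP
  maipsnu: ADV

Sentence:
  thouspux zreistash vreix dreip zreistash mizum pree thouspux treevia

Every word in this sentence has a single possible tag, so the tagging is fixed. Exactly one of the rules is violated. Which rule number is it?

Fixed tagging: CONJ ADJ PREP ADJ ADJ CONJ VERB CONJ PREP.
Checking each rule: R1 pass, R2 pass, R3 pass, R4 fail.
Only rule 4 fails.

4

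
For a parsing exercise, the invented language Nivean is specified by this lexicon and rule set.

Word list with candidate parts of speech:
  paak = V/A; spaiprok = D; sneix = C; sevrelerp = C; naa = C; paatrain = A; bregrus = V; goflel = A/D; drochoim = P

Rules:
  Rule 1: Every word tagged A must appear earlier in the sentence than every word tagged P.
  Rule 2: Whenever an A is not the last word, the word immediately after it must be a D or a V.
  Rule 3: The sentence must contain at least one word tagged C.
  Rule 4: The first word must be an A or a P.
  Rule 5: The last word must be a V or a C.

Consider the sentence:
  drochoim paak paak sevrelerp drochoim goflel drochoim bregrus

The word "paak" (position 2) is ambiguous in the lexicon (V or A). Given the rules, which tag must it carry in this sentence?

V

Candidates per position — 1:drochoim {P}; 2:paak {V,A}; 3:paak {V,A}; 4:sevrelerp {C}; 5:drochoim {P}; 6:goflel {A,D}; 7:drochoim {P}; 8:bregrus {V}.
Position 2: A is ruled out by rule 1; that leaves V.
Position 3: A is ruled out by rule 1; that leaves V.
Position 6: A is ruled out by rule 1; that leaves D.
The only consistent sequence is: P V V C P D P V.
Check: rule 1 satisfied; rule 2 satisfied; rule 3 satisfied; rule 4 satisfied; rule 5 satisfied.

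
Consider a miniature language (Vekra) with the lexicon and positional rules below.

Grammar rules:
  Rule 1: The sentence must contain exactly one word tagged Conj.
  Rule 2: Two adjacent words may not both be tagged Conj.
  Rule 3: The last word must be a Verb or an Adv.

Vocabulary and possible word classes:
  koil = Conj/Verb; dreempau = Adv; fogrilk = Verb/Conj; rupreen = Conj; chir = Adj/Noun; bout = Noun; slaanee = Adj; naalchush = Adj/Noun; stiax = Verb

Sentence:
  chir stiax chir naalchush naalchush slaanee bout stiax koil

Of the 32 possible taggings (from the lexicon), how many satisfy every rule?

0

Candidates per position — 1:chir {Adj,Noun}; 2:stiax {Verb}; 3:chir {Adj,Noun}; 4:naalchush {Adj,Noun}; 5:naalchush {Adj,Noun}; 6:slaanee {Adj}; 7:bout {Noun}; 8:stiax {Verb}; 9:koil {Conj,Verb}.
There are 32 candidate sequences in total.
Every candidate sequence violates at least one rule; no consistent tagging exists.
Count = 0.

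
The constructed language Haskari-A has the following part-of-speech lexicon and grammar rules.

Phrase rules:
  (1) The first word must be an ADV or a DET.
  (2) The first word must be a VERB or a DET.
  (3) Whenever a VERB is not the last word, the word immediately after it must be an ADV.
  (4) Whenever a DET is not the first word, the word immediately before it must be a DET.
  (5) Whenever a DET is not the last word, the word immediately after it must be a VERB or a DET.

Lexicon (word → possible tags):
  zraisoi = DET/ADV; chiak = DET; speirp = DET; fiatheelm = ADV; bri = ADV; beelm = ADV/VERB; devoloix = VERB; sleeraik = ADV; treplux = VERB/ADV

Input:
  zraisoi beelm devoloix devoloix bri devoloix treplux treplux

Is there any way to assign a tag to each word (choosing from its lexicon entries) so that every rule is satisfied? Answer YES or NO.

Candidates per position — 1:zraisoi {DET,ADV}; 2:beelm {ADV,VERB}; 3:devoloix {VERB}; 4:devoloix {VERB}; 5:bri {ADV}; 6:devoloix {VERB}; 7:treplux {VERB,ADV}; 8:treplux {VERB,ADV}.
Rule 3 cannot be satisfied by any choice of tags from the lexicon.
So there is no consistent tagging.

NO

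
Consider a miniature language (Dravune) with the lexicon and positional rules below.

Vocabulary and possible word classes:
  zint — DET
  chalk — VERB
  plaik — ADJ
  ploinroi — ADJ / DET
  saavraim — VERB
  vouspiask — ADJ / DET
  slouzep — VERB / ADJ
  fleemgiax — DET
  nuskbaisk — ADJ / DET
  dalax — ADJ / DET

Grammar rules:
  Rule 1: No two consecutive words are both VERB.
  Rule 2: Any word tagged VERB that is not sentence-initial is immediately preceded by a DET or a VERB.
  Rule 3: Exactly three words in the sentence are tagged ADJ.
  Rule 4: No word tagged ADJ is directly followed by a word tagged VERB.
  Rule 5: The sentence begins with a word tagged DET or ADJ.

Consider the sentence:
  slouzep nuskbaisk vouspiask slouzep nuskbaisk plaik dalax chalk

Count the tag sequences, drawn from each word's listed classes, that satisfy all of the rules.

Candidates per position — 1:slouzep {VERB,ADJ}; 2:nuskbaisk {ADJ,DET}; 3:vouspiask {ADJ,DET}; 4:slouzep {VERB,ADJ}; 5:nuskbaisk {ADJ,DET}; 6:plaik {ADJ}; 7:dalax {ADJ,DET}; 8:chalk {VERB}.
There are 64 candidate sequences in total.
The sequences that satisfy every rule: ADJ ADJ DET VERB DET ADJ DET VERB; ADJ DET DET VERB ADJ ADJ DET VERB; ADJ DET DET ADJ DET ADJ DET VERB.
Count = 3.

3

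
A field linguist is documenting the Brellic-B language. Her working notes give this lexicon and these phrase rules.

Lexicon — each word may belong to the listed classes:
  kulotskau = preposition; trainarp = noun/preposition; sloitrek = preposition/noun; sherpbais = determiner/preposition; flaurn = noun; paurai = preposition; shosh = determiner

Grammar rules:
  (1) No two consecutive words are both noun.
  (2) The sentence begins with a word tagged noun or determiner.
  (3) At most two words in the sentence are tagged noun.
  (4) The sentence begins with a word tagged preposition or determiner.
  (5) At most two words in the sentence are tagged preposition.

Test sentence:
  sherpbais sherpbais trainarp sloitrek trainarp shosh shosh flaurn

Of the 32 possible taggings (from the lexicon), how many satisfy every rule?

3

Candidates per position — 1:sherpbais {determiner,preposition}; 2:sherpbais {determiner,preposition}; 3:trainarp {noun,preposition}; 4:sloitrek {preposition,noun}; 5:trainarp {noun,preposition}; 6:shosh {determiner}; 7:shosh {determiner}; 8:flaurn {noun}.
There are 32 candidate sequences in total.
The sequences that satisfy every rule: determiner determiner noun preposition preposition determiner determiner noun; determiner determiner preposition preposition noun determiner determiner noun; determiner determiner preposition noun preposition determiner determiner noun.
Count = 3.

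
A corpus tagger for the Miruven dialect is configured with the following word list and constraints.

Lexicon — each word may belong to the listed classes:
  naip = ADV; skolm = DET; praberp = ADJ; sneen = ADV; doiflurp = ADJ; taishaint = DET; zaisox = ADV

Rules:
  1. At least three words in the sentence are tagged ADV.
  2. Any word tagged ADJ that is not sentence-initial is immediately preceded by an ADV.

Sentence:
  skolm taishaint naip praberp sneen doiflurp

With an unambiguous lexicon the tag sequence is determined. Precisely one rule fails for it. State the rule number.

Fixed tagging: DET DET ADV ADJ ADV ADJ.
Rule check: R1 fails, R2 ok.
Only rule 1 fails.

1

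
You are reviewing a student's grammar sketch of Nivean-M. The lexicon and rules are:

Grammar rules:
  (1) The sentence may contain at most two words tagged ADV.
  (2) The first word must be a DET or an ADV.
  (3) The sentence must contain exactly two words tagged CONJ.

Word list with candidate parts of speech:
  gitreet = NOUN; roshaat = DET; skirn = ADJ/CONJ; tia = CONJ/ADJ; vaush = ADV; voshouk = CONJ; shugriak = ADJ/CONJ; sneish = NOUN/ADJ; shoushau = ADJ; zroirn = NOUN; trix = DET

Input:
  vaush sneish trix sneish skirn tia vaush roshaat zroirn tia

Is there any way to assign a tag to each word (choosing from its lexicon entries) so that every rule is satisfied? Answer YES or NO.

YES

Candidates per position — 1:vaush {ADV}; 2:sneish {NOUN,ADJ}; 3:trix {DET}; 4:sneish {NOUN,ADJ}; 5:skirn {ADJ,CONJ}; 6:tia {CONJ,ADJ}; 7:vaush {ADV}; 8:roshaat {DET}; 9:zroirn {NOUN}; 10:tia {CONJ,ADJ}.
One satisfying assignment: ADV ADJ DET ADJ CONJ CONJ ADV DET NOUN ADJ.
Verifying each rule — rule 1 satisfied; rule 2 satisfied; rule 3 satisfied.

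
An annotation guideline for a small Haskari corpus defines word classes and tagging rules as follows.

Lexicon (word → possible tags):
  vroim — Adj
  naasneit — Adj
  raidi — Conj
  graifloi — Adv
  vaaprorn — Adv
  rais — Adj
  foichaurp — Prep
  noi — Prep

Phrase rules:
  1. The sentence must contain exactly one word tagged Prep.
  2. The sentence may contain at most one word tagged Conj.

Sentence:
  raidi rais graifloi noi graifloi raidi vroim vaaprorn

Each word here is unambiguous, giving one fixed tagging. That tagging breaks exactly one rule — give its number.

2

Fixed tagging: Conj Adj Adv Prep Adv Conj Adj Adv.
Checking each rule: R1 ok, R2 fails.
Only rule 2 fails.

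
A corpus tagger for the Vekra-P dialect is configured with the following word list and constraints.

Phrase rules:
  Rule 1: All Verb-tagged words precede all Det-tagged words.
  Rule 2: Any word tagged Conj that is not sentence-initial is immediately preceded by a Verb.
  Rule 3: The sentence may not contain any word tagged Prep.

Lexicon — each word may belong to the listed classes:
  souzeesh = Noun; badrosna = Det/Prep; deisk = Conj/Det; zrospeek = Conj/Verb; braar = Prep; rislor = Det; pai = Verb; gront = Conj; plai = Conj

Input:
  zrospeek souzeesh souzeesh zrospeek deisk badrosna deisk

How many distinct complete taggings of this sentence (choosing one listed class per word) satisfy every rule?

4

Candidates per position — 1:zrospeek {Conj,Verb}; 2:souzeesh {Noun}; 3:souzeesh {Noun}; 4:zrospeek {Conj,Verb}; 5:deisk {Conj,Det}; 6:badrosna {Det,Prep}; 7:deisk {Conj,Det}.
There are 32 candidate sequences in total.
The sequences that satisfy every rule: Conj Noun Noun Verb Conj Det Det; Conj Noun Noun Verb Det Det Det; Verb Noun Noun Verb Conj Det Det; Verb Noun Noun Verb Det Det Det.
Count = 4.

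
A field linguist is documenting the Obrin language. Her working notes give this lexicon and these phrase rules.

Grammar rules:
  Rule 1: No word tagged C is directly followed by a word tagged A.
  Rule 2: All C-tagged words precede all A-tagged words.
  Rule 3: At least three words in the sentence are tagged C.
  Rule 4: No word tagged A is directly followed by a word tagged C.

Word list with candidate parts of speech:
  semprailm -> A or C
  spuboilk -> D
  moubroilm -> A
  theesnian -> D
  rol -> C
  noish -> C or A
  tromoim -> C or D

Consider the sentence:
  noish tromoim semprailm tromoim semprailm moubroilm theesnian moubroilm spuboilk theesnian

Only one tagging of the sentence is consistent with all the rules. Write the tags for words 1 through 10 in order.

C C C D A A D A D D

Candidates per position — 1:noish {C,A}; 2:tromoim {C,D}; 3:semprailm {A,C}; 4:tromoim {C,D}; 5:semprailm {A,C}; 6:moubroilm {A}; 7:theesnian {D}; 8:moubroilm {A}; 9:spuboilk {D}; 10:theesnian {D}.
Position 4: C is ruled out by rule 1; that leaves D.
Position 5: C is ruled out by rule 1; that leaves A.
Position 1: A is ruled out by rule 3; that leaves C.
Position 2: D is ruled out by rule 3; that leaves C.
Position 3: A is ruled out by rule 1; that leaves C.
That leaves exactly one tagging: C C C D A A D A D D.
Rule-by-rule: rule 1 ok; rule 2 ok; rule 3 ok; rule 4 ok.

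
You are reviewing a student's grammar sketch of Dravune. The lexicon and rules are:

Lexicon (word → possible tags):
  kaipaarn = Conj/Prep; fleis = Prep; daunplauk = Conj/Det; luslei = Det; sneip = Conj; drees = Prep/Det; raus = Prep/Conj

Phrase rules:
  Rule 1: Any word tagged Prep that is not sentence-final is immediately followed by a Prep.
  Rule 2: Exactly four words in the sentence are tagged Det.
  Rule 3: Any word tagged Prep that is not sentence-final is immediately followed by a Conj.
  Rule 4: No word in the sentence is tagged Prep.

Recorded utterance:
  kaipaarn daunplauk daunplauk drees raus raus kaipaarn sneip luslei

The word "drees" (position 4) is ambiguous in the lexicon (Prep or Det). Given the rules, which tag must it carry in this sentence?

Candidates per position — 1:kaipaarn {Conj,Prep}; 2:daunplauk {Conj,Det}; 3:daunplauk {Conj,Det}; 4:drees {Prep,Det}; 5:raus {Prep,Conj}; 6:raus {Prep,Conj}; 7:kaipaarn {Conj,Prep}; 8:sneip {Conj}; 9:luslei {Det}.
At position 1, choosing Prep makes rule 1 impossible to satisfy; hence Conj.
At position 2, choosing Conj makes rule 2 impossible to satisfy; hence Det.
At position 3, choosing Conj makes rule 2 impossible to satisfy; hence Det.
At position 4, choosing Prep makes rule 1 impossible to satisfy; hence Det.
At position 5, choosing Prep makes rule 1 impossible to satisfy; hence Conj.
At position 6, choosing Prep makes rule 1 impossible to satisfy; hence Conj.
At position 7, choosing Prep makes rule 1 impossible to satisfy; hence Conj.
The unique satisfying tagging is: Conj Det Det Det Conj Conj Conj Conj Det.
Check: rule 1 ok; rule 2 ok; rule 3 ok; rule 4 ok.

Det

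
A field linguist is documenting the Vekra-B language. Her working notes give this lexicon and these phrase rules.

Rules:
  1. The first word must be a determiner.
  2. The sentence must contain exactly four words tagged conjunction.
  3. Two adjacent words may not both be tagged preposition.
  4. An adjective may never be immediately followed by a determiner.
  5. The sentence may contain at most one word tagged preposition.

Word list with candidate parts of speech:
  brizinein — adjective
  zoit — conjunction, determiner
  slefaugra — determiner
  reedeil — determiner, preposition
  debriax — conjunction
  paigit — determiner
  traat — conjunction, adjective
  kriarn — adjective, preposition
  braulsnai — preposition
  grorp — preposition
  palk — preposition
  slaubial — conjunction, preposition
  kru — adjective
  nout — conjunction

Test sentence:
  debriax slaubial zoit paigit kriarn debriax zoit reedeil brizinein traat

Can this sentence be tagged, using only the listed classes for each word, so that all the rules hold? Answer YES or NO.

NO

Candidates per position — 1:debriax {conjunction}; 2:slaubial {conjunction,preposition}; 3:zoit {conjunction,determiner}; 4:paigit {determiner}; 5:kriarn {adjective,preposition}; 6:debriax {conjunction}; 7:zoit {conjunction,determiner}; 8:reedeil {determiner,preposition}; 9:brizinein {adjective}; 10:traat {conjunction,adjective}.
Rule 1 cannot be satisfied by any choice of tags from the lexicon.
So there is no consistent tagging.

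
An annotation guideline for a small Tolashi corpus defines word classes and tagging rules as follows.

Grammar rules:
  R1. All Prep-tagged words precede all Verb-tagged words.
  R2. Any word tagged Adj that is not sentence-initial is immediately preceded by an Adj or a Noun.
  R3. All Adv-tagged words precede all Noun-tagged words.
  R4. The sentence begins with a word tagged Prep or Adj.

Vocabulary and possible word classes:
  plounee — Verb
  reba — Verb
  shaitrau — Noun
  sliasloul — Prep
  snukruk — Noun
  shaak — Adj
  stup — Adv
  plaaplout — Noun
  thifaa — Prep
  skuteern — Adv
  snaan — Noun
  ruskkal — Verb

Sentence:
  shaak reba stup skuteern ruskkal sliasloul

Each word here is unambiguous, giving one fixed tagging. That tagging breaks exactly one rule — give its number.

1

Fixed tagging: Adj Verb Adv Adv Verb Prep.
Rule check: R1 fails, R2 ok, R3 ok, R4 ok.
Only rule 1 fails.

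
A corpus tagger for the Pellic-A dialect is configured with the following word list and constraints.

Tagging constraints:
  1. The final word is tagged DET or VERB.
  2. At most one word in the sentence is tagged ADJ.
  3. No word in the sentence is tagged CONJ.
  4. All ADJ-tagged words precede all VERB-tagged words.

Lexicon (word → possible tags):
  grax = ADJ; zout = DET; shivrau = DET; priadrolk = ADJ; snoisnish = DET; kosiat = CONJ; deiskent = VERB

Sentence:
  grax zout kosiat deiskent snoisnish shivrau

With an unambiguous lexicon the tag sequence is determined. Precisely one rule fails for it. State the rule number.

Fixed tagging: ADJ DET CONJ VERB DET DET.
Rule check: R1 holds, R2 holds, R3 violated, R4 holds.
Only rule 3 fails.

3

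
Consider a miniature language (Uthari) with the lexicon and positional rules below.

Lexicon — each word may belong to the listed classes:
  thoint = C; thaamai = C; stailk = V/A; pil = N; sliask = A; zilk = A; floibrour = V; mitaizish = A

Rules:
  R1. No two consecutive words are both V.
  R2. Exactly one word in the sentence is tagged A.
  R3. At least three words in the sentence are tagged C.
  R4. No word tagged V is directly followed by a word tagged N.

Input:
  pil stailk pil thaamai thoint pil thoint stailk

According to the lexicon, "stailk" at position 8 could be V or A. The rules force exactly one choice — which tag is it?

Candidates per position — 1:pil {N}; 2:stailk {V,A}; 3:pil {N}; 4:thaamai {C}; 5:thoint {C}; 6:pil {N}; 7:thoint {C}; 8:stailk {V,A}.
Position 2: V is ruled out by rule 4; that leaves A.
Position 8: A is ruled out by rule 2; that leaves V.
That leaves exactly one tagging: N A N C C N C V.
Rule-by-rule: rule 1 satisfied; rule 2 satisfied; rule 3 satisfied; rule 4 satisfied.

V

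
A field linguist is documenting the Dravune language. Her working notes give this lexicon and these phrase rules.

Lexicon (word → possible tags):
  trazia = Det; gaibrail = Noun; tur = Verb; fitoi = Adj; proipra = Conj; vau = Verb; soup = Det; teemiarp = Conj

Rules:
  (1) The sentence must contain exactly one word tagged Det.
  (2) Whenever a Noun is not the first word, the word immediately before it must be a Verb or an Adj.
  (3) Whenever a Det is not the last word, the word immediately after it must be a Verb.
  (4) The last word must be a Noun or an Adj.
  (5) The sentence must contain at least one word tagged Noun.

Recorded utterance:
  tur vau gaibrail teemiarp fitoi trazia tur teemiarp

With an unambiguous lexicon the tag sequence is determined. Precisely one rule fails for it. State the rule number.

4

Fixed tagging: Verb Verb Noun Conj Adj Det Verb Conj.
Checking each rule: R1 ✓, R2 ✓, R3 ✓, R4 ✗, R5 ✓.
Only rule 4 fails.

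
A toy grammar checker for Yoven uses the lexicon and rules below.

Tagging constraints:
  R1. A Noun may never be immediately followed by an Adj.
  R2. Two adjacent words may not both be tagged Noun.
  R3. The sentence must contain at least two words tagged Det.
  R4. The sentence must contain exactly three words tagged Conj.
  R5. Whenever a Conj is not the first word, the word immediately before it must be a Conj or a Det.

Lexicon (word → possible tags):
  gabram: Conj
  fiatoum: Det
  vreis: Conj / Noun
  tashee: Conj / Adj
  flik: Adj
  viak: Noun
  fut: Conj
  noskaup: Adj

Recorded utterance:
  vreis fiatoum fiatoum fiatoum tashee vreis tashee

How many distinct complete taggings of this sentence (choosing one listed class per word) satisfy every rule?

2

Candidates per position — 1:vreis {Conj,Noun}; 2:fiatoum {Det}; 3:fiatoum {Det}; 4:fiatoum {Det}; 5:tashee {Conj,Adj}; 6:vreis {Conj,Noun}; 7:tashee {Conj,Adj}.
There are 16 candidate sequences in total.
The sequences that satisfy every rule: Conj Det Det Det Conj Conj Adj; Noun Det Det Det Conj Conj Conj.
Count = 2.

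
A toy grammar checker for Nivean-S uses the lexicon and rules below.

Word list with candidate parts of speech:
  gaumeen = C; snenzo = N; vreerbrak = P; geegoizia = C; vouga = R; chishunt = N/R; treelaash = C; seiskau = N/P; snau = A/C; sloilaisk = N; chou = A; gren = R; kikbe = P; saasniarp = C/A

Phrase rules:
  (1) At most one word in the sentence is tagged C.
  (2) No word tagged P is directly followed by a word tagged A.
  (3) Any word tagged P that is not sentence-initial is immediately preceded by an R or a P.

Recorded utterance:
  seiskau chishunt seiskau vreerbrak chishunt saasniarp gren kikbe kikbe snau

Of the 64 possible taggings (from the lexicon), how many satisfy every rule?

4

Candidates per position — 1:seiskau {N,P}; 2:chishunt {N,R}; 3:seiskau {N,P}; 4:vreerbrak {P}; 5:chishunt {N,R}; 6:saasniarp {C,A}; 7:gren {R}; 8:kikbe {P}; 9:kikbe {P}; 10:snau {A,C}.
There are 64 candidate sequences in total.
The sequences that satisfy every rule: N R P P N A R P P C; N R P P R A R P P C; P R P P N A R P P C; P R P P R A R P P C.
Count = 4.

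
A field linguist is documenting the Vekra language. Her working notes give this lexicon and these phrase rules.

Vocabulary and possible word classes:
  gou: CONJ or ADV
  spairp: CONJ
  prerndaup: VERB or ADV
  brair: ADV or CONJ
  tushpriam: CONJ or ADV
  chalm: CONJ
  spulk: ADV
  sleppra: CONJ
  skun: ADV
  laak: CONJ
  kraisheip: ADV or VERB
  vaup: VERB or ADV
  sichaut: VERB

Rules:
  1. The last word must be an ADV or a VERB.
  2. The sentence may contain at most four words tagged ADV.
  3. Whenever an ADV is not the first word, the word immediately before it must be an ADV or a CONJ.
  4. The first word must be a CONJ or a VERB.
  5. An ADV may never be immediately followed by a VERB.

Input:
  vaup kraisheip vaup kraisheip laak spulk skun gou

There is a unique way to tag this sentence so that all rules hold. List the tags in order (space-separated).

VERB VERB VERB VERB CONJ ADV ADV ADV

Candidates per position — 1:vaup {VERB,ADV}; 2:kraisheip {ADV,VERB}; 3:vaup {VERB,ADV}; 4:kraisheip {ADV,VERB}; 5:laak {CONJ}; 6:spulk {ADV}; 7:skun {ADV}; 8:gou {CONJ,ADV}.
If word 1 were ADV, no tagging could satisfy rule 4; so word 1 is VERB.
If word 2 were ADV, no tagging could satisfy rule 3; so word 2 is VERB.
If word 3 were ADV, no tagging could satisfy rule 3; so word 3 is VERB.
If word 4 were ADV, no tagging could satisfy rule 3; so word 4 is VERB.
If word 8 were CONJ, no tagging could satisfy rule 1; so word 8 is ADV.
So the tagging must be: VERB VERB VERB VERB CONJ ADV ADV ADV.
Rule-by-rule: rule 1 satisfied; rule 2 satisfied; rule 3 satisfied; rule 4 satisfied; rule 5 satisfied.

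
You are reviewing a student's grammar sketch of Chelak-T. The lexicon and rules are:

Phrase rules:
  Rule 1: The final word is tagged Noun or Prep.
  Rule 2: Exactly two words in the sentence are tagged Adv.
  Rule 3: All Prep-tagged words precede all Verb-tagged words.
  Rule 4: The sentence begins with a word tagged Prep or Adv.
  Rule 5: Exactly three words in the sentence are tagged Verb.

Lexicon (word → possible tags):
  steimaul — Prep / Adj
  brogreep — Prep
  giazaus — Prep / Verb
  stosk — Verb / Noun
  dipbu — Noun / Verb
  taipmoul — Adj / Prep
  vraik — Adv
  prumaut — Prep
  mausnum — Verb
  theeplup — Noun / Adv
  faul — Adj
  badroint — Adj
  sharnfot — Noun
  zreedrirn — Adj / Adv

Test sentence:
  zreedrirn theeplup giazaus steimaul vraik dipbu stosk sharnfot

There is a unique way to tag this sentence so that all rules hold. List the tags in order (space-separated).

Candidates per position — 1:zreedrirn {Adj,Adv}; 2:theeplup {Noun,Adv}; 3:giazaus {Prep,Verb}; 4:steimaul {Prep,Adj}; 5:vraik {Adv}; 6:dipbu {Noun,Verb}; 7:stosk {Verb,Noun}; 8:sharnfot {Noun}.
Position 1: Adj is ruled out by rule 4; that leaves Adv.
Position 2: Adv is ruled out by rule 2; that leaves Noun.
Position 3: Prep is ruled out by rule 5; that leaves Verb.
Position 4: Prep is ruled out by rule 3; that leaves Adj.
Position 6: Noun is ruled out by rule 5; that leaves Verb.
Position 7: Noun is ruled out by rule 5; that leaves Verb.
The only consistent sequence is: Adv Noun Verb Adj Adv Verb Verb Noun.
Check: rule 1 holds; rule 2 holds; rule 3 holds; rule 4 holds; rule 5 holds.

Adv Noun Verb Adj Adv Verb Verb Noun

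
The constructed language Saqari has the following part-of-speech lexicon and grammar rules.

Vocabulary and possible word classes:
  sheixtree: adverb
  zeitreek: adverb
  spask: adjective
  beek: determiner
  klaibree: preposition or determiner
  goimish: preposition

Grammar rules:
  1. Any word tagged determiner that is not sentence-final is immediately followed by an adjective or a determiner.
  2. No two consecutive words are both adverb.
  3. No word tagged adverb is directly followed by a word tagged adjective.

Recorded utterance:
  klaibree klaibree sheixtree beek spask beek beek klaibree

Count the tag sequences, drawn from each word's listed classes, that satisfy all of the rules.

1

Candidates per position — 1:klaibree {preposition,determiner}; 2:klaibree {preposition,determiner}; 3:sheixtree {adverb}; 4:beek {determiner}; 5:spask {adjective}; 6:beek {determiner}; 7:beek {determiner}; 8:klaibree {preposition,determiner}.
There are 8 candidate sequences in total.
The sequences that satisfy every rule: preposition preposition adverb determiner adjective determiner determiner determiner.
Count = 1.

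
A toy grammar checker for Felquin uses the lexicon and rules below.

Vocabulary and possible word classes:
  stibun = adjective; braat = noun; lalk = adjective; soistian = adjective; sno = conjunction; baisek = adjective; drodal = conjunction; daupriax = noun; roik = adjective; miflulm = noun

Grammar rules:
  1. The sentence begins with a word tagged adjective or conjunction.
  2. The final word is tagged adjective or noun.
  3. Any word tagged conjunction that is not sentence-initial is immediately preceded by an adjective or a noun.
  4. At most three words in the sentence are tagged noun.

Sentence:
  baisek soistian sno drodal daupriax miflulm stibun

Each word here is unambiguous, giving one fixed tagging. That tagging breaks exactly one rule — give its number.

3

Fixed tagging: adjective adjective conjunction conjunction noun noun adjective.
Checking each rule: R1 holds, R2 holds, R3 violated, R4 holds.
Only rule 3 fails.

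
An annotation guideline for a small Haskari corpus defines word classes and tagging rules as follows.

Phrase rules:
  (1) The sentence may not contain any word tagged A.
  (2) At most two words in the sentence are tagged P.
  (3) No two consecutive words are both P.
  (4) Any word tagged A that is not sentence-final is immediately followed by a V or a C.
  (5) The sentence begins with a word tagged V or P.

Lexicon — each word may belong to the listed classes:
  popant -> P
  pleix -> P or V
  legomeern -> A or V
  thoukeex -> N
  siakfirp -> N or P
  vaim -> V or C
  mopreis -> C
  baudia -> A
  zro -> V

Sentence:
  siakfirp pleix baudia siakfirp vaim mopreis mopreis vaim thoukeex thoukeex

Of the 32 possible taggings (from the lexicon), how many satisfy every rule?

0

Candidates per position — 1:siakfirp {N,P}; 2:pleix {P,V}; 3:baudia {A}; 4:siakfirp {N,P}; 5:vaim {V,C}; 6:mopreis {C}; 7:mopreis {C}; 8:vaim {V,C}; 9:thoukeex {N}; 10:thoukeex {N}.
There are 32 candidate sequences in total.
Rule 1 cannot be satisfied by any choice of tags from the lexicon.
So there is no consistent tagging.
Count = 0.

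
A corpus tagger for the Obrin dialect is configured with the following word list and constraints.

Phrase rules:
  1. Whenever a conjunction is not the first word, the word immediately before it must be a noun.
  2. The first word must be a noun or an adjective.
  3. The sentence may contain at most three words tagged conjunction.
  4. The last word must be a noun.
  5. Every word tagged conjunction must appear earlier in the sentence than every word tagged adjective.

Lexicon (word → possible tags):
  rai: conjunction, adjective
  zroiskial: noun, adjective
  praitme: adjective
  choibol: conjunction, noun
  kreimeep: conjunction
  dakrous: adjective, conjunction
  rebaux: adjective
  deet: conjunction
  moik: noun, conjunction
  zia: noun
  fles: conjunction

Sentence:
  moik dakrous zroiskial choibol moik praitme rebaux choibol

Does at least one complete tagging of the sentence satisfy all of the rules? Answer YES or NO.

YES

Candidates per position — 1:moik {noun,conjunction}; 2:dakrous {adjective,conjunction}; 3:zroiskial {noun,adjective}; 4:choibol {conjunction,noun}; 5:moik {noun,conjunction}; 6:praitme {adjective}; 7:rebaux {adjective}; 8:choibol {conjunction,noun}.
One satisfying assignment: noun conjunction noun noun conjunction adjective adjective noun.
Check: rule 1 ✓; rule 2 ✓; rule 3 ✓; rule 4 ✓; rule 5 ✓.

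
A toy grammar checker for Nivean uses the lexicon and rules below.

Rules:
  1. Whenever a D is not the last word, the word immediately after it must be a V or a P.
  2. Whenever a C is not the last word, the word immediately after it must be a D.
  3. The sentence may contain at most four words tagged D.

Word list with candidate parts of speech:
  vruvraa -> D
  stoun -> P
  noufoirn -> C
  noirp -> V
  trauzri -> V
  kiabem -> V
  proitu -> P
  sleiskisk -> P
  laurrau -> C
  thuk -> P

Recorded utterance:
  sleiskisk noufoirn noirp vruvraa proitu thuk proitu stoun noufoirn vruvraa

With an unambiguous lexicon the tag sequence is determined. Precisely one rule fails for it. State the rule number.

2

Fixed tagging: P C V D P P P P C D.
Rule check: R1 holds, R2 violated, R3 holds.
Only rule 2 fails.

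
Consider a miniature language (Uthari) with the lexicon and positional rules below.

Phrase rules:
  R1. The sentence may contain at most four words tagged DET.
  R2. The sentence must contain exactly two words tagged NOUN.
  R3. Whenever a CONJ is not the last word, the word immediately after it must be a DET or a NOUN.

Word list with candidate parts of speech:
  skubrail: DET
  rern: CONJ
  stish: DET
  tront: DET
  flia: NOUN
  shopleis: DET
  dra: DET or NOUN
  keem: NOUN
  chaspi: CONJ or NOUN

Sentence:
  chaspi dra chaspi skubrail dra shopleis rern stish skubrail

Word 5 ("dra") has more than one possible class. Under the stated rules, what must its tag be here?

NOUN

Candidates per position — 1:chaspi {CONJ,NOUN}; 2:dra {DET,NOUN}; 3:chaspi {CONJ,NOUN}; 4:skubrail {DET}; 5:dra {DET,NOUN}; 6:shopleis {DET}; 7:rern {CONJ}; 8:stish {DET}; 9:skubrail {DET}.
Position 2: tagging it DET would leave rule 1 unsatisfiable, so it must be NOUN.
Position 5: tagging it DET would leave rule 1 unsatisfiable, so it must be NOUN.
Position 1: tagging it NOUN would leave rule 2 unsatisfiable, so it must be CONJ.
Position 3: tagging it NOUN would leave rule 2 unsatisfiable, so it must be CONJ.
The unique satisfying tagging is: CONJ NOUN CONJ DET NOUN DET CONJ DET DET.
Verifying each rule — rule 1 holds; rule 2 holds; rule 3 holds.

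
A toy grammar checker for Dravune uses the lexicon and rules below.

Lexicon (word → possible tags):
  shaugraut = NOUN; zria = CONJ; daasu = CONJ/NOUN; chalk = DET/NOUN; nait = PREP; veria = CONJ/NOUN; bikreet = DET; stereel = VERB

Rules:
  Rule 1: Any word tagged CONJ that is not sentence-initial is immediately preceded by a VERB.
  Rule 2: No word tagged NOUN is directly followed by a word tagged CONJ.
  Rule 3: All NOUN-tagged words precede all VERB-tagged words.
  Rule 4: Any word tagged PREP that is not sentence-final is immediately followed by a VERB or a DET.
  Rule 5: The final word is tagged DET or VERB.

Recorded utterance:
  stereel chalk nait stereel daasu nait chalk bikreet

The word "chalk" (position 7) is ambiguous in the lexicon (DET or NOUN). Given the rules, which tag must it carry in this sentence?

DET

Candidates per position — 1:stereel {VERB}; 2:chalk {DET,NOUN}; 3:nait {PREP}; 4:stereel {VERB}; 5:daasu {CONJ,NOUN}; 6:nait {PREP}; 7:chalk {DET,NOUN}; 8:bikreet {DET}.
Word 2 cannot be NOUN — rule 3 would then fail for every completion. It is DET.
Word 5 cannot be NOUN — rule 3 would then fail for every completion. It is CONJ.
Word 7 cannot be NOUN — rule 3 would then fail for every completion. It is DET.
That leaves exactly one tagging: VERB DET PREP VERB CONJ PREP DET DET.
Checking: rule 1 ok; rule 2 ok; rule 3 ok; rule 4 ok; rule 5 ok.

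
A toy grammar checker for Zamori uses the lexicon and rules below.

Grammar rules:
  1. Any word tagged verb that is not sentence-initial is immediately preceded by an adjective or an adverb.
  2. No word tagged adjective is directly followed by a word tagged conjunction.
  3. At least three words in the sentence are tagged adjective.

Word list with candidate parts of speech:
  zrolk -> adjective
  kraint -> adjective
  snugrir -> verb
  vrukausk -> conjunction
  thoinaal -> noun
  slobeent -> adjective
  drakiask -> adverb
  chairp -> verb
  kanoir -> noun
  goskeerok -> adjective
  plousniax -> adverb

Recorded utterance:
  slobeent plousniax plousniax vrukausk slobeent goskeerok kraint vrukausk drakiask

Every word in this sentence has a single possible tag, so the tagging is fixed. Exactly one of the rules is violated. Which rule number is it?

2

Fixed tagging: adjective adverb adverb conjunction adjective adjective adjective conjunction adverb.
Rule check: R1 ✓, R2 ✗, R3 ✓.
Only rule 2 fails.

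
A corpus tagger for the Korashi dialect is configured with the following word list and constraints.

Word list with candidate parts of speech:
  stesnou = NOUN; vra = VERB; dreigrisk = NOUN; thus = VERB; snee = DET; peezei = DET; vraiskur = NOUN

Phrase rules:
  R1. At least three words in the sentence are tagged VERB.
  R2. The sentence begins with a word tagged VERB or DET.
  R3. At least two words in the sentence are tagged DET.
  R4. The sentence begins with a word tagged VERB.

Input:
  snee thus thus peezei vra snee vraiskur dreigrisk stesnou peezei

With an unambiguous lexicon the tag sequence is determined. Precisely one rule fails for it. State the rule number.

4

Fixed tagging: DET VERB VERB DET VERB DET NOUN NOUN NOUN DET.
Applying the rules: R1 holds, R2 holds, R3 holds, R4 violated.
Only rule 4 fails.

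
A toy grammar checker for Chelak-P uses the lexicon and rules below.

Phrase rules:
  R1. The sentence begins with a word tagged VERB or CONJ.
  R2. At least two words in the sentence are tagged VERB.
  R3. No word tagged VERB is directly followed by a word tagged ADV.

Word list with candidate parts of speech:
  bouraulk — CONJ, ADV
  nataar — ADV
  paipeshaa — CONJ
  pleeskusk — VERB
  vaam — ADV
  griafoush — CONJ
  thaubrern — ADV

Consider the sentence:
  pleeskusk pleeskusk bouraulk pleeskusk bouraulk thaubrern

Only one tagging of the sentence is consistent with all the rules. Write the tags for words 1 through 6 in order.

VERB VERB CONJ VERB CONJ ADV

Candidates per position — 1:pleeskusk {VERB}; 2:pleeskusk {VERB}; 3:bouraulk {CONJ,ADV}; 4:pleeskusk {VERB}; 5:bouraulk {CONJ,ADV}; 6:thaubrern {ADV}.
Position 3: ADV is ruled out by rule 3; that leaves CONJ.
Position 5: ADV is ruled out by rule 3; that leaves CONJ.
The unique satisfying tagging is: VERB VERB CONJ VERB CONJ ADV.
Check: rule 1 satisfied; rule 2 satisfied; rule 3 satisfied.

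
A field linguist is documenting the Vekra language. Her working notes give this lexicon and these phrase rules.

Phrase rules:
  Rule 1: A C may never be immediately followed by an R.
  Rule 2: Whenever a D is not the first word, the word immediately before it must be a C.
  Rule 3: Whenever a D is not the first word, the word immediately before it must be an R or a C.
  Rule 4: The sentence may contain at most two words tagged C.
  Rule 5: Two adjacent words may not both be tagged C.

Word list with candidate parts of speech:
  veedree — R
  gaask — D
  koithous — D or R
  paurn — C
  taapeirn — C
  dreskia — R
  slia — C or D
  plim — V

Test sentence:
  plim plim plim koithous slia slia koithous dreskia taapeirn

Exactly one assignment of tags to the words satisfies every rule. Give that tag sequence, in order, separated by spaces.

V V V R C D R R C

Candidates per position — 1:plim {V}; 2:plim {V}; 3:plim {V}; 4:koithous {D,R}; 5:slia {C,D}; 6:slia {C,D}; 7:koithous {D,R}; 8:dreskia {R}; 9:taapeirn {C}.
Word 4 cannot be D — rule 2 would then fail for every completion. It is R.
Word 5 cannot be D — rule 2 would then fail for every completion. It is C.
Word 6 cannot be C — rule 4 would then fail for every completion. It is D.
Word 7 cannot be D — rule 2 would then fail for every completion. It is R.
The unique satisfying tagging is: V V V R C D R R C.
Check: rule 1 ok; rule 2 ok; rule 3 ok; rule 4 ok; rule 5 ok.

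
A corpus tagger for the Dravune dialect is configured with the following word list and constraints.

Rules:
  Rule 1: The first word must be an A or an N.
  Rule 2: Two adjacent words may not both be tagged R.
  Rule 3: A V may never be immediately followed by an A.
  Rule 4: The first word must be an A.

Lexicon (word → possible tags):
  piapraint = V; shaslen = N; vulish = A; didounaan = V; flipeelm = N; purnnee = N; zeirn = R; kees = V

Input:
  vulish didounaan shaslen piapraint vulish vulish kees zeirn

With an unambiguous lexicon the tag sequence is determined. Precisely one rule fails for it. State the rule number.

3

Fixed tagging: A V N V A A V R.
Rule check: R1 holds, R2 holds, R3 violated, R4 holds.
Only rule 3 fails.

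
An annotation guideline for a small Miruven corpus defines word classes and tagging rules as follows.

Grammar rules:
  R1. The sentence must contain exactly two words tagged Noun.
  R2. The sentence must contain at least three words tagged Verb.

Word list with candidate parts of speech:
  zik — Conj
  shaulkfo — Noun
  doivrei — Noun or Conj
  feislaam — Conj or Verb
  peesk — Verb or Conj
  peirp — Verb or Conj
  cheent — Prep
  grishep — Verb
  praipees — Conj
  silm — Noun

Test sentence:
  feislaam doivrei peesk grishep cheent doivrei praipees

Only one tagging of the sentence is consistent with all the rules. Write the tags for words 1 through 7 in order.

Candidates per position — 1:feislaam {Conj,Verb}; 2:doivrei {Noun,Conj}; 3:peesk {Verb,Conj}; 4:grishep {Verb}; 5:cheent {Prep}; 6:doivrei {Noun,Conj}; 7:praipees {Conj}.
If word 1 were Conj, no tagging could satisfy rule 2; so word 1 is Verb.
If word 2 were Conj, no tagging could satisfy rule 1; so word 2 is Noun.
If word 3 were Conj, no tagging could satisfy rule 2; so word 3 is Verb.
If word 6 were Conj, no tagging could satisfy rule 1; so word 6 is Noun.
The unique satisfying tagging is: Verb Noun Verb Verb Prep Noun Conj.
Rule-by-rule: rule 1 satisfied; rule 2 satisfied.

Verb Noun Verb Verb Prep Noun Conj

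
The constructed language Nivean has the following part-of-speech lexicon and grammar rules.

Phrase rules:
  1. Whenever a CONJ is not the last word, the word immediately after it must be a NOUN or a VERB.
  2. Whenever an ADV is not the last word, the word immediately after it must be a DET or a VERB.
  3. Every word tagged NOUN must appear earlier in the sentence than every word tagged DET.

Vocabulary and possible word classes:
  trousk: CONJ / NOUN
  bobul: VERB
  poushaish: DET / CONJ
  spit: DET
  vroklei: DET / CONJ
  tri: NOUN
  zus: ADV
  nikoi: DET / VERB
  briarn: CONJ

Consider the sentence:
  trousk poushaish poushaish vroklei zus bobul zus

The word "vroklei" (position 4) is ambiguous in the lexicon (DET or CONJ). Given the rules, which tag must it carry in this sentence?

DET

Candidates per position — 1:trousk {CONJ,NOUN}; 2:poushaish {DET,CONJ}; 3:poushaish {DET,CONJ}; 4:vroklei {DET,CONJ}; 5:zus {ADV}; 6:bobul {VERB}; 7:zus {ADV}.
Position 1: CONJ is ruled out by rule 1; that leaves NOUN.
Position 2: CONJ is ruled out by rule 1; that leaves DET.
Position 3: CONJ is ruled out by rule 1; that leaves DET.
Position 4: CONJ is ruled out by rule 1; that leaves DET.
So the tagging must be: NOUN DET DET DET ADV VERB ADV.
Checking: rule 1 ok; rule 2 ok; rule 3 ok.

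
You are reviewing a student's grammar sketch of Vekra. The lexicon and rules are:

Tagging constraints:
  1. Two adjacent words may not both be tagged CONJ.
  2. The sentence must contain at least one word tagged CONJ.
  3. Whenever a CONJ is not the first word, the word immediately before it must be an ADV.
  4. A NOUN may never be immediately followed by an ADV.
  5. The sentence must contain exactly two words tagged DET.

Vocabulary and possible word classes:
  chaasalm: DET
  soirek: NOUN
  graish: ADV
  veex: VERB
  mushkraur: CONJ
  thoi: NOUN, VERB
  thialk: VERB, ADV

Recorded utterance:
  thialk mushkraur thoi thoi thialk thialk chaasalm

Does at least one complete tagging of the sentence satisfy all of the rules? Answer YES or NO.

Candidates per position — 1:thialk {VERB,ADV}; 2:mushkraur {CONJ}; 3:thoi {NOUN,VERB}; 4:thoi {NOUN,VERB}; 5:thialk {VERB,ADV}; 6:thialk {VERB,ADV}; 7:chaasalm {DET}.
Rule 5 cannot be satisfied by any choice of tags from the lexicon.
So there is no consistent tagging.

NO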